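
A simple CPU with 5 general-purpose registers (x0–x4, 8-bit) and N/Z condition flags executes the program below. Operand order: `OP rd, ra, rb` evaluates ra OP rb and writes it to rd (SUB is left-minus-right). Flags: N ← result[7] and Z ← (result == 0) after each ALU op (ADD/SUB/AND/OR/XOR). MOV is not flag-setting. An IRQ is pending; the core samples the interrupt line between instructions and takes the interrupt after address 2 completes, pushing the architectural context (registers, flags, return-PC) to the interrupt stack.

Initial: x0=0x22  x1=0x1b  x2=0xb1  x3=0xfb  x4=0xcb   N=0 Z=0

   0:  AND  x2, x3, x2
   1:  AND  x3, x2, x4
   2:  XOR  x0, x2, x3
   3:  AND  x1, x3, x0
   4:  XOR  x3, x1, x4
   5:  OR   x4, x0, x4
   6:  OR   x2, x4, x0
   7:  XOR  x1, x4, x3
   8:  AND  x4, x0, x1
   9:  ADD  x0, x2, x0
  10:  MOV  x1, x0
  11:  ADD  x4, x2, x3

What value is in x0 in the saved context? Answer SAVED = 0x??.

after  0: x0=0x22 x1=0x1b x2=0xb1 x3=0xfb x4=0xcb  N=1 Z=0
after  1: x0=0x22 x1=0x1b x2=0xb1 x3=0x81 x4=0xcb  N=1 Z=0
after  2: x0=0x30 x1=0x1b x2=0xb1 x3=0x81 x4=0xcb  N=0 Z=0
-- IRQ taken; context saved, return-PC = 3 --

SAVED = 0x30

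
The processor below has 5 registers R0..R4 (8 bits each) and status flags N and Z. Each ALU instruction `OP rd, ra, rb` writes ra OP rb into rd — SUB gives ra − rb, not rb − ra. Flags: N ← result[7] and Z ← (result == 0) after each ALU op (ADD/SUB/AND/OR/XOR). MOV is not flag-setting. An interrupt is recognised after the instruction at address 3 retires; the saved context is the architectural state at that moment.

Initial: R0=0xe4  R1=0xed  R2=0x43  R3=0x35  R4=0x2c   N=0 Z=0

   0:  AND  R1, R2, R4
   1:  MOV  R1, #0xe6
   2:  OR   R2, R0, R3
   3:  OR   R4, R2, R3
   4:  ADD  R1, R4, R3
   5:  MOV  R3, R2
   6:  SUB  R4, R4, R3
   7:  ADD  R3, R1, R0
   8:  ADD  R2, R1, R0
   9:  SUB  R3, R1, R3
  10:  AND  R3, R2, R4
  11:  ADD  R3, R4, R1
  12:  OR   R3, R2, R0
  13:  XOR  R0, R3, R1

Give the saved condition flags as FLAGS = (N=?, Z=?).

FLAGS = (N=1, Z=0)

after  0: R0=0xe4 R1=0x00 R2=0x43 R3=0x35 R4=0x2c  N=0 Z=1
after  1: R0=0xe4 R1=0xe6 R2=0x43 R3=0x35 R4=0x2c  N=0 Z=1
after  2: R0=0xe4 R1=0xe6 R2=0xf5 R3=0x35 R4=0x2c  N=1 Z=0
after  3: R0=0xe4 R1=0xe6 R2=0xf5 R3=0x35 R4=0xf5  N=1 Z=0
-- IRQ taken; context saved, return-PC = 4 --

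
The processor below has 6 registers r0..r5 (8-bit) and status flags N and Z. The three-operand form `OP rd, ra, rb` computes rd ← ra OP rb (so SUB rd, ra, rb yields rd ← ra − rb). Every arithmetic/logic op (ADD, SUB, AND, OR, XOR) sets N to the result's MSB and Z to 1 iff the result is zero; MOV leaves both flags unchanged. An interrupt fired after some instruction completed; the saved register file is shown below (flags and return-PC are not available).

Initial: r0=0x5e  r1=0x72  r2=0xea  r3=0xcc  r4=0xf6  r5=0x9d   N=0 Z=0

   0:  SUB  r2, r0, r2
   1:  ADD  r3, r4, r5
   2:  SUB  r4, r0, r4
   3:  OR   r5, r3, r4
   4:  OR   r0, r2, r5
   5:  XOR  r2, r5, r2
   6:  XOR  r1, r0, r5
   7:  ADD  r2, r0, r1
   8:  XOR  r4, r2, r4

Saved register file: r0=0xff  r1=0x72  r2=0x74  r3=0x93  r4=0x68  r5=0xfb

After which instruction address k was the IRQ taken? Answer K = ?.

after  0: r0=0x5e r1=0x72 r2=0x74 r3=0xcc r4=0xf6 r5=0x9d  N=0 Z=0
after  1: r0=0x5e r1=0x72 r2=0x74 r3=0x93 r4=0xf6 r5=0x9d  N=1 Z=0
after  2: r0=0x5e r1=0x72 r2=0x74 r3=0x93 r4=0x68 r5=0x9d  N=0 Z=0
after  3: r0=0x5e r1=0x72 r2=0x74 r3=0x93 r4=0x68 r5=0xfb  N=1 Z=0
after  4: r0=0xff r1=0x72 r2=0x74 r3=0x93 r4=0x68 r5=0xfb  N=1 Z=0
-- IRQ taken; context saved, return-PC = 5 --

K = 4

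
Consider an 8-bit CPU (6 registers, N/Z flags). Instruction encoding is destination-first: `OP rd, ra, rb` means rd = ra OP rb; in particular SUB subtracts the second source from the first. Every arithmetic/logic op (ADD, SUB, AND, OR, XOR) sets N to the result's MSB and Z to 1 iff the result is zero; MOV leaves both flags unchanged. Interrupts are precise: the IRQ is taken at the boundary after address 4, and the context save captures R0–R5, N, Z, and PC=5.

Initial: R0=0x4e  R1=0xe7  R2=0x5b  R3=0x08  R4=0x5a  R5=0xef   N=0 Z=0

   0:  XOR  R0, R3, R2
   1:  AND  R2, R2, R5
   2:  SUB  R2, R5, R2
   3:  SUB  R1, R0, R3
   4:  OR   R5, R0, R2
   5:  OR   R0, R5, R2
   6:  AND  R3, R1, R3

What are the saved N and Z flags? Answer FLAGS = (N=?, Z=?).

FLAGS = (N=1, Z=0)

after  0: R0=0x53 R1=0xe7 R2=0x5b R3=0x08 R4=0x5a R5=0xef  N=0 Z=0
after  1: R0=0x53 R1=0xe7 R2=0x4b R3=0x08 R4=0x5a R5=0xef  N=0 Z=0
after  2: R0=0x53 R1=0xe7 R2=0xa4 R3=0x08 R4=0x5a R5=0xef  N=1 Z=0
after  3: R0=0x53 R1=0x4b R2=0xa4 R3=0x08 R4=0x5a R5=0xef  N=0 Z=0
after  4: R0=0x53 R1=0x4b R2=0xa4 R3=0x08 R4=0x5a R5=0xf7  N=1 Z=0
-- IRQ taken; context saved, return-PC = 5 --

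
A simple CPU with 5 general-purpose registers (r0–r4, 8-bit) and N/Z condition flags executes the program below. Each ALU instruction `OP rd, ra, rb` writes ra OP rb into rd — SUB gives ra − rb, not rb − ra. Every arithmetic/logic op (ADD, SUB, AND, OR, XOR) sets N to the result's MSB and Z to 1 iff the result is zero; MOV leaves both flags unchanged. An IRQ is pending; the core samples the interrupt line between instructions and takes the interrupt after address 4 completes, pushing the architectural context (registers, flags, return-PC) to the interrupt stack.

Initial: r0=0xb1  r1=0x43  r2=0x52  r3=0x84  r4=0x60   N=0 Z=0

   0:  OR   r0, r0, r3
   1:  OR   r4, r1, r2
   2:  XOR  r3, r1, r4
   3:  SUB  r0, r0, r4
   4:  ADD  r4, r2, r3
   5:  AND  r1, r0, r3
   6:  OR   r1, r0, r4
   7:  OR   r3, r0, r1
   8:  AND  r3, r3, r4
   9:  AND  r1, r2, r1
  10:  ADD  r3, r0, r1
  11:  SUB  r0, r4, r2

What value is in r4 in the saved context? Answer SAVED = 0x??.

SAVED = 0x62

after  0: r0=0xb5 r1=0x43 r2=0x52 r3=0x84 r4=0x60  N=1 Z=0
after  1: r0=0xb5 r1=0x43 r2=0x52 r3=0x84 r4=0x53  N=0 Z=0
after  2: r0=0xb5 r1=0x43 r2=0x52 r3=0x10 r4=0x53  N=0 Z=0
after  3: r0=0x62 r1=0x43 r2=0x52 r3=0x10 r4=0x53  N=0 Z=0
after  4: r0=0x62 r1=0x43 r2=0x52 r3=0x10 r4=0x62  N=0 Z=0
-- IRQ taken; context saved, return-PC = 5 --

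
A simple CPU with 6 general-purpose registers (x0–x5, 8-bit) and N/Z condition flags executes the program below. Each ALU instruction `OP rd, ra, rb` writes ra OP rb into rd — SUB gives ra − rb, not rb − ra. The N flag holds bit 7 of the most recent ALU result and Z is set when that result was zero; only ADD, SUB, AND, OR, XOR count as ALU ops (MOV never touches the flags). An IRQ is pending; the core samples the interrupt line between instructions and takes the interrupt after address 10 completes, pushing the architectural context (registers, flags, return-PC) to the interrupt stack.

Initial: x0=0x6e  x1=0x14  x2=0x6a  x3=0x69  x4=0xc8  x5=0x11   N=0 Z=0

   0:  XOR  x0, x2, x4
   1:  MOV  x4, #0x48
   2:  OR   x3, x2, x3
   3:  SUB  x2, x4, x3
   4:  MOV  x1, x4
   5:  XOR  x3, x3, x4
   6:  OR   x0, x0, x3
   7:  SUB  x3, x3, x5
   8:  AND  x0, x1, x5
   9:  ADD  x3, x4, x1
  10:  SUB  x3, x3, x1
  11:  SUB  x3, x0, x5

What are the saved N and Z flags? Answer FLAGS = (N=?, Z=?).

FLAGS = (N=0, Z=0)

after  0: x0=0xa2 x1=0x14 x2=0x6a x3=0x69 x4=0xc8 x5=0x11  N=1 Z=0
after  1: x0=0xa2 x1=0x14 x2=0x6a x3=0x69 x4=0x48 x5=0x11  N=1 Z=0
after  2: x0=0xa2 x1=0x14 x2=0x6a x3=0x6b x4=0x48 x5=0x11  N=0 Z=0
after  3: x0=0xa2 x1=0x14 x2=0xdd x3=0x6b x4=0x48 x5=0x11  N=1 Z=0
after  4: x0=0xa2 x1=0x48 x2=0xdd x3=0x6b x4=0x48 x5=0x11  N=1 Z=0
after  5: x0=0xa2 x1=0x48 x2=0xdd x3=0x23 x4=0x48 x5=0x11  N=0 Z=0
after  6: x0=0xa3 x1=0x48 x2=0xdd x3=0x23 x4=0x48 x5=0x11  N=1 Z=0
after  7: x0=0xa3 x1=0x48 x2=0xdd x3=0x12 x4=0x48 x5=0x11  N=0 Z=0
after  8: x0=0x00 x1=0x48 x2=0xdd x3=0x12 x4=0x48 x5=0x11  N=0 Z=1
after  9: x0=0x00 x1=0x48 x2=0xdd x3=0x90 x4=0x48 x5=0x11  N=1 Z=0
after 10: x0=0x00 x1=0x48 x2=0xdd x3=0x48 x4=0x48 x5=0x11  N=0 Z=0
-- IRQ taken; context saved, return-PC = 11 --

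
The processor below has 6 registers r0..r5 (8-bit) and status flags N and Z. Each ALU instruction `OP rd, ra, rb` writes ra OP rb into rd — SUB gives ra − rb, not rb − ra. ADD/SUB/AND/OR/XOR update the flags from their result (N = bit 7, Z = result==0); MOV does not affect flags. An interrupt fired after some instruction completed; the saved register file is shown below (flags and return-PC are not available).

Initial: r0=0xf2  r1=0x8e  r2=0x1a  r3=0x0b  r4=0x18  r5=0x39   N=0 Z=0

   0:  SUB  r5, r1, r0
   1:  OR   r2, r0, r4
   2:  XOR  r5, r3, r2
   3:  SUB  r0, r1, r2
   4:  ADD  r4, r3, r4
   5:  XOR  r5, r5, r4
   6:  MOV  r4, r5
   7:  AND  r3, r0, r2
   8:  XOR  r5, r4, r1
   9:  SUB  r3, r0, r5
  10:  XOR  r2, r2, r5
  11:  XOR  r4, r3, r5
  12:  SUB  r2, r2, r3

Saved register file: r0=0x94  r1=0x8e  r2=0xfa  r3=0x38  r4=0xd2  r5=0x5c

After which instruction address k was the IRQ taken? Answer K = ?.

after  0: r0=0xf2 r1=0x8e r2=0x1a r3=0x0b r4=0x18 r5=0x9c  N=1 Z=0
after  1: r0=0xf2 r1=0x8e r2=0xfa r3=0x0b r4=0x18 r5=0x9c  N=1 Z=0
after  2: r0=0xf2 r1=0x8e r2=0xfa r3=0x0b r4=0x18 r5=0xf1  N=1 Z=0
after  3: r0=0x94 r1=0x8e r2=0xfa r3=0x0b r4=0x18 r5=0xf1  N=1 Z=0
after  4: r0=0x94 r1=0x8e r2=0xfa r3=0x0b r4=0x23 r5=0xf1  N=0 Z=0
after  5: r0=0x94 r1=0x8e r2=0xfa r3=0x0b r4=0x23 r5=0xd2  N=1 Z=0
after  6: r0=0x94 r1=0x8e r2=0xfa r3=0x0b r4=0xd2 r5=0xd2  N=1 Z=0
after  7: r0=0x94 r1=0x8e r2=0xfa r3=0x90 r4=0xd2 r5=0xd2  N=1 Z=0
after  8: r0=0x94 r1=0x8e r2=0xfa r3=0x90 r4=0xd2 r5=0x5c  N=0 Z=0
after  9: r0=0x94 r1=0x8e r2=0xfa r3=0x38 r4=0xd2 r5=0x5c  N=0 Z=0
-- IRQ taken; context saved, return-PC = 10 --

K = 9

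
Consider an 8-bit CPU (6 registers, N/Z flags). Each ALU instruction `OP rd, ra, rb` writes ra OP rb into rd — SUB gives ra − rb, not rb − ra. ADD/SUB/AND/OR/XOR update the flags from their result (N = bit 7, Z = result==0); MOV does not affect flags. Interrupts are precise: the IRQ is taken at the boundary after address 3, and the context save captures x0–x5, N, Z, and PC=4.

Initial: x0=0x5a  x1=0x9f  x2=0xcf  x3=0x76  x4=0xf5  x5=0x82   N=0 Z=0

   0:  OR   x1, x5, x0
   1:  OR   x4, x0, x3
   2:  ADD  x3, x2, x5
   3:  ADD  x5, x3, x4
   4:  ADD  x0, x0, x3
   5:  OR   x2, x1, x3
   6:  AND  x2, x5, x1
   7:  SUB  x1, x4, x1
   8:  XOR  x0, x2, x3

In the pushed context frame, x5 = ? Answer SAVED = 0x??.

SAVED = 0xcf

after  0: x0=0x5a x1=0xda x2=0xcf x3=0x76 x4=0xf5 x5=0x82  N=1 Z=0
after  1: x0=0x5a x1=0xda x2=0xcf x3=0x76 x4=0x7e x5=0x82  N=0 Z=0
after  2: x0=0x5a x1=0xda x2=0xcf x3=0x51 x4=0x7e x5=0x82  N=0 Z=0
after  3: x0=0x5a x1=0xda x2=0xcf x3=0x51 x4=0x7e x5=0xcf  N=1 Z=0
-- IRQ taken; context saved, return-PC = 4 --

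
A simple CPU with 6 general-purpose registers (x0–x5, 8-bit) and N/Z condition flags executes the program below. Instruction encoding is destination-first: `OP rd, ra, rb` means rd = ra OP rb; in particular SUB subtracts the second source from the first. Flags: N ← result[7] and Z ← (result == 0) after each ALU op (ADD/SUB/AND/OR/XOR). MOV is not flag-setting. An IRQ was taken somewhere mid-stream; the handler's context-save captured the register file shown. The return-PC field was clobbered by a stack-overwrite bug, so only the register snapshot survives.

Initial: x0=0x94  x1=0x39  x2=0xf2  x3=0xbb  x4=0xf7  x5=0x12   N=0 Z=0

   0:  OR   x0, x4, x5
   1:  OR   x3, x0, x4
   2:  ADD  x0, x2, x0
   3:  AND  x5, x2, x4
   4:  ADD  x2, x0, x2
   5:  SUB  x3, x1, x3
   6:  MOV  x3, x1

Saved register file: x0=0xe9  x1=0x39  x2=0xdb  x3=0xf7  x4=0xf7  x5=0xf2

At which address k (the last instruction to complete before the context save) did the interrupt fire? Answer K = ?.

after  0: x0=0xf7 x1=0x39 x2=0xf2 x3=0xbb x4=0xf7 x5=0x12  N=1 Z=0
after  1: x0=0xf7 x1=0x39 x2=0xf2 x3=0xf7 x4=0xf7 x5=0x12  N=1 Z=0
after  2: x0=0xe9 x1=0x39 x2=0xf2 x3=0xf7 x4=0xf7 x5=0x12  N=1 Z=0
after  3: x0=0xe9 x1=0x39 x2=0xf2 x3=0xf7 x4=0xf7 x5=0xf2  N=1 Z=0
after  4: x0=0xe9 x1=0x39 x2=0xdb x3=0xf7 x4=0xf7 x5=0xf2  N=1 Z=0
-- IRQ taken; context saved, return-PC = 5 --

K = 4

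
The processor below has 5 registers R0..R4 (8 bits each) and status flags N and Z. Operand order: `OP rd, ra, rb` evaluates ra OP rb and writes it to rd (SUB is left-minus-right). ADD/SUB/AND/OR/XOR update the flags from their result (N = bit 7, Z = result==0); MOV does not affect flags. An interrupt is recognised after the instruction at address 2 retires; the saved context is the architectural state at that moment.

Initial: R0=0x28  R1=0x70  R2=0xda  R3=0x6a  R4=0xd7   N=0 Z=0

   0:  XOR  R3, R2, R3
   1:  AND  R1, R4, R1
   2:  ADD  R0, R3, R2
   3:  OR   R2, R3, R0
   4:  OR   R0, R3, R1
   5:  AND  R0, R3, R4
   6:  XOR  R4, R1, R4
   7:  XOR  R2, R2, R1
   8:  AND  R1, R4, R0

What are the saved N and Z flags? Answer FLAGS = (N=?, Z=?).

after  0: R0=0x28 R1=0x70 R2=0xda R3=0xb0 R4=0xd7  N=1 Z=0
after  1: R0=0x28 R1=0x50 R2=0xda R3=0xb0 R4=0xd7  N=0 Z=0
after  2: R0=0x8a R1=0x50 R2=0xda R3=0xb0 R4=0xd7  N=1 Z=0
-- IRQ taken; context saved, return-PC = 3 --

FLAGS = (N=1, Z=0)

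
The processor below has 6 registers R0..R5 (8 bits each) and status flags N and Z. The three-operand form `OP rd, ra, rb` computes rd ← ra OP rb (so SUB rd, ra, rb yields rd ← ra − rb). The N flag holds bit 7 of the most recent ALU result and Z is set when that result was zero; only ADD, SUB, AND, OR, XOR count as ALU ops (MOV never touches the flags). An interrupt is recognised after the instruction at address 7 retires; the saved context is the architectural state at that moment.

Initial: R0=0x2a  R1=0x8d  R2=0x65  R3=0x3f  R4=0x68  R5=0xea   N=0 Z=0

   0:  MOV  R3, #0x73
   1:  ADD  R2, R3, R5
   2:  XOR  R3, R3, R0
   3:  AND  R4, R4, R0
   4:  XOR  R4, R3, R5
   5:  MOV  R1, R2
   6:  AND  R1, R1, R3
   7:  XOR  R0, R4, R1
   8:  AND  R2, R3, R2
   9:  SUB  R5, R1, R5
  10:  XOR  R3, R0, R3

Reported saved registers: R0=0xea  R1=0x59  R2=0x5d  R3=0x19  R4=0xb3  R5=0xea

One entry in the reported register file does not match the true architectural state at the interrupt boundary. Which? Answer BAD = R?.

BAD = R3

after  0: R0=0x2a R1=0x8d R2=0x65 R3=0x73 R4=0x68 R5=0xea  N=0 Z=0
after  1: R0=0x2a R1=0x8d R2=0x5d R3=0x73 R4=0x68 R5=0xea  N=0 Z=0
after  2: R0=0x2a R1=0x8d R2=0x5d R3=0x59 R4=0x68 R5=0xea  N=0 Z=0
after  3: R0=0x2a R1=0x8d R2=0x5d R3=0x59 R4=0x28 R5=0xea  N=0 Z=0
after  4: R0=0x2a R1=0x8d R2=0x5d R3=0x59 R4=0xb3 R5=0xea  N=1 Z=0
after  5: R0=0x2a R1=0x5d R2=0x5d R3=0x59 R4=0xb3 R5=0xea  N=1 Z=0
after  6: R0=0x2a R1=0x59 R2=0x5d R3=0x59 R4=0xb3 R5=0xea  N=0 Z=0
after  7: R0=0xea R1=0x59 R2=0x5d R3=0x59 R4=0xb3 R5=0xea  N=1 Z=0
-- IRQ taken; context saved, return-PC = 8 --
mismatch: R3: reported 0x19 vs actual 0x59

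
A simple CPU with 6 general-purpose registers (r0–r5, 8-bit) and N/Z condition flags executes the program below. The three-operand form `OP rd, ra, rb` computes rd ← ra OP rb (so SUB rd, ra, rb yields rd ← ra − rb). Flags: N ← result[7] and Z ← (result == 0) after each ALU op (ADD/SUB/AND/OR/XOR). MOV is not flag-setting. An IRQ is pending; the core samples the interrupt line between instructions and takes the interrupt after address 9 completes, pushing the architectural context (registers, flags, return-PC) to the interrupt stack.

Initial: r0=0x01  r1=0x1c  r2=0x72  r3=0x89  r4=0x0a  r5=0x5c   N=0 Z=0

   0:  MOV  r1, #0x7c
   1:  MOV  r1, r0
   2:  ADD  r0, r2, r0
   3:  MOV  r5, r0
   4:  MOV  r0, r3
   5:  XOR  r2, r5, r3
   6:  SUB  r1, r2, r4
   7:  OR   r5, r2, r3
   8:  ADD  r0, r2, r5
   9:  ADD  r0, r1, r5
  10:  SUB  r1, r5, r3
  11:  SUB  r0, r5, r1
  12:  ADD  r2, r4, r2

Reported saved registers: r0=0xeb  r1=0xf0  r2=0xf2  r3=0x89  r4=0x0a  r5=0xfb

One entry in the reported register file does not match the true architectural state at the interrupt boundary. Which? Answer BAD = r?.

BAD = r2

after  0: r0=0x01 r1=0x7c r2=0x72 r3=0x89 r4=0x0a r5=0x5c  N=0 Z=0
after  1: r0=0x01 r1=0x01 r2=0x72 r3=0x89 r4=0x0a r5=0x5c  N=0 Z=0
after  2: r0=0x73 r1=0x01 r2=0x72 r3=0x89 r4=0x0a r5=0x5c  N=0 Z=0
after  3: r0=0x73 r1=0x01 r2=0x72 r3=0x89 r4=0x0a r5=0x73  N=0 Z=0
after  4: r0=0x89 r1=0x01 r2=0x72 r3=0x89 r4=0x0a r5=0x73  N=0 Z=0
after  5: r0=0x89 r1=0x01 r2=0xfa r3=0x89 r4=0x0a r5=0x73  N=1 Z=0
after  6: r0=0x89 r1=0xf0 r2=0xfa r3=0x89 r4=0x0a r5=0x73  N=1 Z=0
after  7: r0=0x89 r1=0xf0 r2=0xfa r3=0x89 r4=0x0a r5=0xfb  N=1 Z=0
after  8: r0=0xf5 r1=0xf0 r2=0xfa r3=0x89 r4=0x0a r5=0xfb  N=1 Z=0
after  9: r0=0xeb r1=0xf0 r2=0xfa r3=0x89 r4=0x0a r5=0xfb  N=1 Z=0
-- IRQ taken; context saved, return-PC = 10 --
mismatch: r2: reported 0xf2 vs actual 0xfa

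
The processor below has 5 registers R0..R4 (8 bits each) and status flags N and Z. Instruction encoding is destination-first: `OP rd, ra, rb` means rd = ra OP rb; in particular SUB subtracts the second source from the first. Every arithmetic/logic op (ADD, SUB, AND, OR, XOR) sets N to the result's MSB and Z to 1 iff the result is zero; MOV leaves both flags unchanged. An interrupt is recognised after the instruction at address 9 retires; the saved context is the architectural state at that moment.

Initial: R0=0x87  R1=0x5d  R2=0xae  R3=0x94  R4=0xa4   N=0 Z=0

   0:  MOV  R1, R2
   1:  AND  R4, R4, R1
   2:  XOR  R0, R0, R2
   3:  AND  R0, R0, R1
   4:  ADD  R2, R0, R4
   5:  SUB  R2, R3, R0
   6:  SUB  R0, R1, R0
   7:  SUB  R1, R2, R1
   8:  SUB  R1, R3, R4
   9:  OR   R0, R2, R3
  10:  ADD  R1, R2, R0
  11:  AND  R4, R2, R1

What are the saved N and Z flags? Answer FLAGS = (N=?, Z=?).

FLAGS = (N=1, Z=0)

after  0: R0=0x87 R1=0xae R2=0xae R3=0x94 R4=0xa4  N=0 Z=0
after  1: R0=0x87 R1=0xae R2=0xae R3=0x94 R4=0xa4  N=1 Z=0
after  2: R0=0x29 R1=0xae R2=0xae R3=0x94 R4=0xa4  N=0 Z=0
after  3: R0=0x28 R1=0xae R2=0xae R3=0x94 R4=0xa4  N=0 Z=0
after  4: R0=0x28 R1=0xae R2=0xcc R3=0x94 R4=0xa4  N=1 Z=0
after  5: R0=0x28 R1=0xae R2=0x6c R3=0x94 R4=0xa4  N=0 Z=0
after  6: R0=0x86 R1=0xae R2=0x6c R3=0x94 R4=0xa4  N=1 Z=0
after  7: R0=0x86 R1=0xbe R2=0x6c R3=0x94 R4=0xa4  N=1 Z=0
after  8: R0=0x86 R1=0xf0 R2=0x6c R3=0x94 R4=0xa4  N=1 Z=0
after  9: R0=0xfc R1=0xf0 R2=0x6c R3=0x94 R4=0xa4  N=1 Z=0
-- IRQ taken; context saved, return-PC = 10 --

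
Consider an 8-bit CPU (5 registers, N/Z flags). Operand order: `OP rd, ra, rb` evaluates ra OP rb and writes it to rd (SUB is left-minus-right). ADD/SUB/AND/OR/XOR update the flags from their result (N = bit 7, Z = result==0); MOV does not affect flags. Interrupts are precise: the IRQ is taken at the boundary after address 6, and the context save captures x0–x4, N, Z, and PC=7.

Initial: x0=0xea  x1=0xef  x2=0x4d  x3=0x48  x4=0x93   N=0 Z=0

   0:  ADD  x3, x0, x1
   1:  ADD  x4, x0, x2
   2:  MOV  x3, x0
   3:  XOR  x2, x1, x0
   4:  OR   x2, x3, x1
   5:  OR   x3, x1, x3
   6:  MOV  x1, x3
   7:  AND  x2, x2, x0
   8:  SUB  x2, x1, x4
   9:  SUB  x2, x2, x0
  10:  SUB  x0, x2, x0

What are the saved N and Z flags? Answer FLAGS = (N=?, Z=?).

FLAGS = (N=1, Z=0)

after  0: x0=0xea x1=0xef x2=0x4d x3=0xd9 x4=0x93  N=1 Z=0
after  1: x0=0xea x1=0xef x2=0x4d x3=0xd9 x4=0x37  N=0 Z=0
after  2: x0=0xea x1=0xef x2=0x4d x3=0xea x4=0x37  N=0 Z=0
after  3: x0=0xea x1=0xef x2=0x05 x3=0xea x4=0x37  N=0 Z=0
after  4: x0=0xea x1=0xef x2=0xef x3=0xea x4=0x37  N=1 Z=0
after  5: x0=0xea x1=0xef x2=0xef x3=0xef x4=0x37  N=1 Z=0
after  6: x0=0xea x1=0xef x2=0xef x3=0xef x4=0x37  N=1 Z=0
-- IRQ taken; context saved, return-PC = 7 --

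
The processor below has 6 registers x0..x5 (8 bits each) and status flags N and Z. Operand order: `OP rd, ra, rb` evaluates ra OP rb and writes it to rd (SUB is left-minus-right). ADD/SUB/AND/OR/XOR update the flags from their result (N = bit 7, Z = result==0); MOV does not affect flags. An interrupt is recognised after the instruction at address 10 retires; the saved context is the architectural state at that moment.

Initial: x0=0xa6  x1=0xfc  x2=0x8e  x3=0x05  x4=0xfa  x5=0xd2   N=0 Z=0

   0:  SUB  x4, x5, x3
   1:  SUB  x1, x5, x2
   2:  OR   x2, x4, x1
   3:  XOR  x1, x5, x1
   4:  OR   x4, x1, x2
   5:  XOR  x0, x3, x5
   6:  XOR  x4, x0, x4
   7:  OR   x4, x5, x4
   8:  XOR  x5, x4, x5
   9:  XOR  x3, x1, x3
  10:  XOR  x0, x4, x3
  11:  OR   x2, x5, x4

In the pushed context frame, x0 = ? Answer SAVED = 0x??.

after  0: x0=0xa6 x1=0xfc x2=0x8e x3=0x05 x4=0xcd x5=0xd2  N=1 Z=0
after  1: x0=0xa6 x1=0x44 x2=0x8e x3=0x05 x4=0xcd x5=0xd2  N=0 Z=0
after  2: x0=0xa6 x1=0x44 x2=0xcd x3=0x05 x4=0xcd x5=0xd2  N=1 Z=0
after  3: x0=0xa6 x1=0x96 x2=0xcd x3=0x05 x4=0xcd x5=0xd2  N=1 Z=0
after  4: x0=0xa6 x1=0x96 x2=0xcd x3=0x05 x4=0xdf x5=0xd2  N=1 Z=0
after  5: x0=0xd7 x1=0x96 x2=0xcd x3=0x05 x4=0xdf x5=0xd2  N=1 Z=0
after  6: x0=0xd7 x1=0x96 x2=0xcd x3=0x05 x4=0x08 x5=0xd2  N=0 Z=0
after  7: x0=0xd7 x1=0x96 x2=0xcd x3=0x05 x4=0xda x5=0xd2  N=1 Z=0
after  8: x0=0xd7 x1=0x96 x2=0xcd x3=0x05 x4=0xda x5=0x08  N=0 Z=0
after  9: x0=0xd7 x1=0x96 x2=0xcd x3=0x93 x4=0xda x5=0x08  N=1 Z=0
after 10: x0=0x49 x1=0x96 x2=0xcd x3=0x93 x4=0xda x5=0x08  N=0 Z=0
-- IRQ taken; context saved, return-PC = 11 --

SAVED = 0x49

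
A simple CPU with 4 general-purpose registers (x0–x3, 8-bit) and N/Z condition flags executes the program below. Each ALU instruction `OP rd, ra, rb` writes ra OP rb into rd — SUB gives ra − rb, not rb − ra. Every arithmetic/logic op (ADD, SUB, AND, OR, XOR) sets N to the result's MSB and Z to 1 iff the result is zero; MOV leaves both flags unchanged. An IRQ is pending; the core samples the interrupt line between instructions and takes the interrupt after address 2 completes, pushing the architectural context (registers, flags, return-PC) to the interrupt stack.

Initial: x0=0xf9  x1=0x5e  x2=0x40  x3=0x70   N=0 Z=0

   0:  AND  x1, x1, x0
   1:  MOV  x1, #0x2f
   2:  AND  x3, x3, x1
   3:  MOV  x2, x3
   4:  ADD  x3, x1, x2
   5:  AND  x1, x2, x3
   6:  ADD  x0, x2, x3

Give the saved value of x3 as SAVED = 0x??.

SAVED = 0x20

after  0: x0=0xf9 x1=0x58 x2=0x40 x3=0x70  N=0 Z=0
after  1: x0=0xf9 x1=0x2f x2=0x40 x3=0x70  N=0 Z=0
after  2: x0=0xf9 x1=0x2f x2=0x40 x3=0x20  N=0 Z=0
-- IRQ taken; context saved, return-PC = 3 --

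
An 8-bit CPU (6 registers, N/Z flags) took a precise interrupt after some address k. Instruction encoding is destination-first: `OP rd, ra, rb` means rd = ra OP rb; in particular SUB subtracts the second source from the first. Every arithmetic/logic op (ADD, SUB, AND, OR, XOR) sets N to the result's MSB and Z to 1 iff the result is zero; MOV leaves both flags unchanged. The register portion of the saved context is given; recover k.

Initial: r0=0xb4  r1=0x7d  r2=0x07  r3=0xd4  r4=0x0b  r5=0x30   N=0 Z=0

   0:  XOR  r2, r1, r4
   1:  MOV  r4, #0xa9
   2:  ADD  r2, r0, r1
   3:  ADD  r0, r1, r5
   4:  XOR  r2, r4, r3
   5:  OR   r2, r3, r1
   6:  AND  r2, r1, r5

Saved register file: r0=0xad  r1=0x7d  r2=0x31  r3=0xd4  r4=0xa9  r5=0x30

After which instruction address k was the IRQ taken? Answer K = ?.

K = 3

after  0: r0=0xb4 r1=0x7d r2=0x76 r3=0xd4 r4=0x0b r5=0x30  N=0 Z=0
after  1: r0=0xb4 r1=0x7d r2=0x76 r3=0xd4 r4=0xa9 r5=0x30  N=0 Z=0
after  2: r0=0xb4 r1=0x7d r2=0x31 r3=0xd4 r4=0xa9 r5=0x30  N=0 Z=0
after  3: r0=0xad r1=0x7d r2=0x31 r3=0xd4 r4=0xa9 r5=0x30  N=1 Z=0
-- IRQ taken; context saved, return-PC = 4 --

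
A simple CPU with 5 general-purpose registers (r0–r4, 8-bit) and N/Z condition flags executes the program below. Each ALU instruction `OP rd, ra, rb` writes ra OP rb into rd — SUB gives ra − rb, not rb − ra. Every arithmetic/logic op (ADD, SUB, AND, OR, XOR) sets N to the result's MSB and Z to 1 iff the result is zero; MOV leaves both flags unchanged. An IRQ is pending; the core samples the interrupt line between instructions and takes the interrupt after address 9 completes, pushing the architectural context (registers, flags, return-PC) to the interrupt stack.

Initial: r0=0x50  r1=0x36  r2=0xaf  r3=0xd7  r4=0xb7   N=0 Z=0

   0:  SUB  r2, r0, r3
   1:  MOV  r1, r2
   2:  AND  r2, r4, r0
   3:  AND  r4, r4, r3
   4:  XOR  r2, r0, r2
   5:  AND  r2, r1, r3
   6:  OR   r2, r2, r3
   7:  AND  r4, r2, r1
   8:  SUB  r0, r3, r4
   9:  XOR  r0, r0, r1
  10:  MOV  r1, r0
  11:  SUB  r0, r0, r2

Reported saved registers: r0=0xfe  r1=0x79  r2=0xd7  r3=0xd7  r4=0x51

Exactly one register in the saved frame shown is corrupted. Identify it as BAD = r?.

BAD = r0

after  0: r0=0x50 r1=0x36 r2=0x79 r3=0xd7 r4=0xb7  N=0 Z=0
after  1: r0=0x50 r1=0x79 r2=0x79 r3=0xd7 r4=0xb7  N=0 Z=0
after  2: r0=0x50 r1=0x79 r2=0x10 r3=0xd7 r4=0xb7  N=0 Z=0
after  3: r0=0x50 r1=0x79 r2=0x10 r3=0xd7 r4=0x97  N=1 Z=0
after  4: r0=0x50 r1=0x79 r2=0x40 r3=0xd7 r4=0x97  N=0 Z=0
after  5: r0=0x50 r1=0x79 r2=0x51 r3=0xd7 r4=0x97  N=0 Z=0
after  6: r0=0x50 r1=0x79 r2=0xd7 r3=0xd7 r4=0x97  N=1 Z=0
after  7: r0=0x50 r1=0x79 r2=0xd7 r3=0xd7 r4=0x51  N=0 Z=0
after  8: r0=0x86 r1=0x79 r2=0xd7 r3=0xd7 r4=0x51  N=1 Z=0
after  9: r0=0xff r1=0x79 r2=0xd7 r3=0xd7 r4=0x51  N=1 Z=0
-- IRQ taken; context saved, return-PC = 10 --
mismatch: r0: reported 0xfe vs actual 0xff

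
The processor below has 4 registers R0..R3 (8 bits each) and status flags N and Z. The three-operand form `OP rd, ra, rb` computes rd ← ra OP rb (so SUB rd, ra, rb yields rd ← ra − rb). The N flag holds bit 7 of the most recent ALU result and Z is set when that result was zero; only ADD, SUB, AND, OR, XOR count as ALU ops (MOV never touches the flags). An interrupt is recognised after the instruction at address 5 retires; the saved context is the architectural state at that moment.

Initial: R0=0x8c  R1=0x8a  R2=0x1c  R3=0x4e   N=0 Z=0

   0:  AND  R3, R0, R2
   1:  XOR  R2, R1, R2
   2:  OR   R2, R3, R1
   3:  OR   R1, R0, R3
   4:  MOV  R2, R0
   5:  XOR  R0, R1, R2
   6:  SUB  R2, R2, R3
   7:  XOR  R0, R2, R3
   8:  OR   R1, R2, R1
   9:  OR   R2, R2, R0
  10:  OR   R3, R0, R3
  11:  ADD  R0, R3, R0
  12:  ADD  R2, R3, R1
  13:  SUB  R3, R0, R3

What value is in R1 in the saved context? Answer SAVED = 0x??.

after  0: R0=0x8c R1=0x8a R2=0x1c R3=0x0c  N=0 Z=0
after  1: R0=0x8c R1=0x8a R2=0x96 R3=0x0c  N=1 Z=0
after  2: R0=0x8c R1=0x8a R2=0x8e R3=0x0c  N=1 Z=0
after  3: R0=0x8c R1=0x8c R2=0x8e R3=0x0c  N=1 Z=0
after  4: R0=0x8c R1=0x8c R2=0x8c R3=0x0c  N=1 Z=0
after  5: R0=0x00 R1=0x8c R2=0x8c R3=0x0c  N=0 Z=1
-- IRQ taken; context saved, return-PC = 6 --

SAVED = 0x8c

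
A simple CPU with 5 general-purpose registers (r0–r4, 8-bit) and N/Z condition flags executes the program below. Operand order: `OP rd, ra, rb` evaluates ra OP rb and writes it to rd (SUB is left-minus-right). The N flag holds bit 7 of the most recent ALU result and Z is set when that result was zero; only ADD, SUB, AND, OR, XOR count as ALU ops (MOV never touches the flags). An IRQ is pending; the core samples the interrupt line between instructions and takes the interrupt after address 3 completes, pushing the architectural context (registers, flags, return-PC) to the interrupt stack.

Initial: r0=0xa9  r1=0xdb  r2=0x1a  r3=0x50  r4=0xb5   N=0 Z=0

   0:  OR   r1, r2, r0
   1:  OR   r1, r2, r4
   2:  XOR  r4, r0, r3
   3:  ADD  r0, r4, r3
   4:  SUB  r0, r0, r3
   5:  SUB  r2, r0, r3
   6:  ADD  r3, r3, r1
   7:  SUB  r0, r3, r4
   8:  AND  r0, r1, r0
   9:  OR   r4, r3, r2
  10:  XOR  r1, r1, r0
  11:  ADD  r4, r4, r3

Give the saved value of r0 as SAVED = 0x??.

SAVED = 0x49

after  0: r0=0xa9 r1=0xbb r2=0x1a r3=0x50 r4=0xb5  N=1 Z=0
after  1: r0=0xa9 r1=0xbf r2=0x1a r3=0x50 r4=0xb5  N=1 Z=0
after  2: r0=0xa9 r1=0xbf r2=0x1a r3=0x50 r4=0xf9  N=1 Z=0
after  3: r0=0x49 r1=0xbf r2=0x1a r3=0x50 r4=0xf9  N=0 Z=0
-- IRQ taken; context saved, return-PC = 4 --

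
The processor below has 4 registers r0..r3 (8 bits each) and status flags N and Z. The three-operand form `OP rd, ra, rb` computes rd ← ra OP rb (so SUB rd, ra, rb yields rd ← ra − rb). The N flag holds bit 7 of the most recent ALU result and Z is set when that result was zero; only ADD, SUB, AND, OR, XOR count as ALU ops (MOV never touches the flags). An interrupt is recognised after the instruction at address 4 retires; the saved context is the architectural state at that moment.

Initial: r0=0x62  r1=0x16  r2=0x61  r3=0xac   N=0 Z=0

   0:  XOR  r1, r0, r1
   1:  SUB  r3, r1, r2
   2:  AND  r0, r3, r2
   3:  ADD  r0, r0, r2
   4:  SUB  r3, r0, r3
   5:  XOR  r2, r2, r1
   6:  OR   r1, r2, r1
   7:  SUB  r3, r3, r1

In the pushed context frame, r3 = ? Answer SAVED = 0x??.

SAVED = 0x4f

after  0: r0=0x62 r1=0x74 r2=0x61 r3=0xac  N=0 Z=0
after  1: r0=0x62 r1=0x74 r2=0x61 r3=0x13  N=0 Z=0
after  2: r0=0x01 r1=0x74 r2=0x61 r3=0x13  N=0 Z=0
after  3: r0=0x62 r1=0x74 r2=0x61 r3=0x13  N=0 Z=0
after  4: r0=0x62 r1=0x74 r2=0x61 r3=0x4f  N=0 Z=0
-- IRQ taken; context saved, return-PC = 5 --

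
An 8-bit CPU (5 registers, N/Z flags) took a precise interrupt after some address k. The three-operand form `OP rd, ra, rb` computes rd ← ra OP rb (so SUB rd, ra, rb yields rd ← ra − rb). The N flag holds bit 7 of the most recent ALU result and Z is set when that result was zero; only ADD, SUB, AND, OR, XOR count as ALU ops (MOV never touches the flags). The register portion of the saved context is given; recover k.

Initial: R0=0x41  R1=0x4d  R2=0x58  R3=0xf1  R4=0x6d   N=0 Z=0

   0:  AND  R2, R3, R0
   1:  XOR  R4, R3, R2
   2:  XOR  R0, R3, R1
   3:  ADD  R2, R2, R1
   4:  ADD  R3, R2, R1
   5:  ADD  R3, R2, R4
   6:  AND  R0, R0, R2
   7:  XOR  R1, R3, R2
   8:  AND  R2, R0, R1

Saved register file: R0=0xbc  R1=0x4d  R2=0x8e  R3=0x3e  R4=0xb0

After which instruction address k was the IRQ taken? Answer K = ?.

K = 5

after  0: R0=0x41 R1=0x4d R2=0x41 R3=0xf1 R4=0x6d  N=0 Z=0
after  1: R0=0x41 R1=0x4d R2=0x41 R3=0xf1 R4=0xb0  N=1 Z=0
after  2: R0=0xbc R1=0x4d R2=0x41 R3=0xf1 R4=0xb0  N=1 Z=0
after  3: R0=0xbc R1=0x4d R2=0x8e R3=0xf1 R4=0xb0  N=1 Z=0
after  4: R0=0xbc R1=0x4d R2=0x8e R3=0xdb R4=0xb0  N=1 Z=0
after  5: R0=0xbc R1=0x4d R2=0x8e R3=0x3e R4=0xb0  N=0 Z=0
-- IRQ taken; context saved, return-PC = 6 --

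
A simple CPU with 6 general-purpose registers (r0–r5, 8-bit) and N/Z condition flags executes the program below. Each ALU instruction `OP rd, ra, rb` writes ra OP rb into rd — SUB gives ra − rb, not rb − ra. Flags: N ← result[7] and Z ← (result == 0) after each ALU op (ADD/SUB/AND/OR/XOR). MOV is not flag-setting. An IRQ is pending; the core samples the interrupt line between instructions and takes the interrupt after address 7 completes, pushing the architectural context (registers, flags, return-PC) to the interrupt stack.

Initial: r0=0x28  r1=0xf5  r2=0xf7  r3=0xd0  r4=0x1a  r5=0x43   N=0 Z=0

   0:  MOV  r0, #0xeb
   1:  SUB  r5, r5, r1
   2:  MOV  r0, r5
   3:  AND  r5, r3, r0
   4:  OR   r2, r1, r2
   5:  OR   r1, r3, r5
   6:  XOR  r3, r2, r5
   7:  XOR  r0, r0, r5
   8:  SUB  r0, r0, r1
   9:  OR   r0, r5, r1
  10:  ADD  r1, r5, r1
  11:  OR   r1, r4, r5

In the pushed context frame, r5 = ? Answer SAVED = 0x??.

after  0: r0=0xeb r1=0xf5 r2=0xf7 r3=0xd0 r4=0x1a r5=0x43  N=0 Z=0
after  1: r0=0xeb r1=0xf5 r2=0xf7 r3=0xd0 r4=0x1a r5=0x4e  N=0 Z=0
after  2: r0=0x4e r1=0xf5 r2=0xf7 r3=0xd0 r4=0x1a r5=0x4e  N=0 Z=0
after  3: r0=0x4e r1=0xf5 r2=0xf7 r3=0xd0 r4=0x1a r5=0x40  N=0 Z=0
after  4: r0=0x4e r1=0xf5 r2=0xf7 r3=0xd0 r4=0x1a r5=0x40  N=1 Z=0
after  5: r0=0x4e r1=0xd0 r2=0xf7 r3=0xd0 r4=0x1a r5=0x40  N=1 Z=0
after  6: r0=0x4e r1=0xd0 r2=0xf7 r3=0xb7 r4=0x1a r5=0x40  N=1 Z=0
after  7: r0=0x0e r1=0xd0 r2=0xf7 r3=0xb7 r4=0x1a r5=0x40  N=0 Z=0
-- IRQ taken; context saved, return-PC = 8 --

SAVED = 0x40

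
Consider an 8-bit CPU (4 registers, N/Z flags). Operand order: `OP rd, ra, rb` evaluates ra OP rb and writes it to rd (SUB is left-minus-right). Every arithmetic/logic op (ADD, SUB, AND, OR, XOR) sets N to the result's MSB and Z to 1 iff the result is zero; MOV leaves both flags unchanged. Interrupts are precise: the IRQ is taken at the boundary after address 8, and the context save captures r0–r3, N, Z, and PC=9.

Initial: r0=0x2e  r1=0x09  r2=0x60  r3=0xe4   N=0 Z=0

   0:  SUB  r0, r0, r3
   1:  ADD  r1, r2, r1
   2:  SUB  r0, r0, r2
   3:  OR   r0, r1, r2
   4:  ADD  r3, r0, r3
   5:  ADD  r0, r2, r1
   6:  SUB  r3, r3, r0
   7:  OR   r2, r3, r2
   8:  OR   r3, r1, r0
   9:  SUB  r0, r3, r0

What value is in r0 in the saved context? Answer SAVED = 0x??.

after  0: r0=0x4a r1=0x09 r2=0x60 r3=0xe4  N=0 Z=0
after  1: r0=0x4a r1=0x69 r2=0x60 r3=0xe4  N=0 Z=0
after  2: r0=0xea r1=0x69 r2=0x60 r3=0xe4  N=1 Z=0
after  3: r0=0x69 r1=0x69 r2=0x60 r3=0xe4  N=0 Z=0
after  4: r0=0x69 r1=0x69 r2=0x60 r3=0x4d  N=0 Z=0
after  5: r0=0xc9 r1=0x69 r2=0x60 r3=0x4d  N=1 Z=0
after  6: r0=0xc9 r1=0x69 r2=0x60 r3=0x84  N=1 Z=0
after  7: r0=0xc9 r1=0x69 r2=0xe4 r3=0x84  N=1 Z=0
after  8: r0=0xc9 r1=0x69 r2=0xe4 r3=0xe9  N=1 Z=0
-- IRQ taken; context saved, return-PC = 9 --

SAVED = 0xc9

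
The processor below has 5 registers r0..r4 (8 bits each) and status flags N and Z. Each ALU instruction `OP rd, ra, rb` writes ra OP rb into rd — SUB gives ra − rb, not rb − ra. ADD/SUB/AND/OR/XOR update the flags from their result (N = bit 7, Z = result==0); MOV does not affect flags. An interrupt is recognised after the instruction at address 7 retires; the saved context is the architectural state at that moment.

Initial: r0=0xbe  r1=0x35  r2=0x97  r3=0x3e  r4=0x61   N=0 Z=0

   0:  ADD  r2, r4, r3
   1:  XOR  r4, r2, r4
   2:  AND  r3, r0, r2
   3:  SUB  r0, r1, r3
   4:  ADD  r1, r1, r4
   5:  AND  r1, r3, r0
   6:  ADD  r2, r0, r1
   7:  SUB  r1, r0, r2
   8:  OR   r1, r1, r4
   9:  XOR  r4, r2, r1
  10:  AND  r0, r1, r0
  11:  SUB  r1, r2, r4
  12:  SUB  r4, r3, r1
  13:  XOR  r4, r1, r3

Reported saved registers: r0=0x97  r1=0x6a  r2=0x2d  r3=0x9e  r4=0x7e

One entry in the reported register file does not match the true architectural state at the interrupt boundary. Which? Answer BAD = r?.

BAD = r4

after  0: r0=0xbe r1=0x35 r2=0x9f r3=0x3e r4=0x61  N=1 Z=0
after  1: r0=0xbe r1=0x35 r2=0x9f r3=0x3e r4=0xfe  N=1 Z=0
after  2: r0=0xbe r1=0x35 r2=0x9f r3=0x9e r4=0xfe  N=1 Z=0
after  3: r0=0x97 r1=0x35 r2=0x9f r3=0x9e r4=0xfe  N=1 Z=0
after  4: r0=0x97 r1=0x33 r2=0x9f r3=0x9e r4=0xfe  N=0 Z=0
after  5: r0=0x97 r1=0x96 r2=0x9f r3=0x9e r4=0xfe  N=1 Z=0
after  6: r0=0x97 r1=0x96 r2=0x2d r3=0x9e r4=0xfe  N=0 Z=0
after  7: r0=0x97 r1=0x6a r2=0x2d r3=0x9e r4=0xfe  N=0 Z=0
-- IRQ taken; context saved, return-PC = 8 --
mismatch: r4: reported 0x7e vs actual 0xfe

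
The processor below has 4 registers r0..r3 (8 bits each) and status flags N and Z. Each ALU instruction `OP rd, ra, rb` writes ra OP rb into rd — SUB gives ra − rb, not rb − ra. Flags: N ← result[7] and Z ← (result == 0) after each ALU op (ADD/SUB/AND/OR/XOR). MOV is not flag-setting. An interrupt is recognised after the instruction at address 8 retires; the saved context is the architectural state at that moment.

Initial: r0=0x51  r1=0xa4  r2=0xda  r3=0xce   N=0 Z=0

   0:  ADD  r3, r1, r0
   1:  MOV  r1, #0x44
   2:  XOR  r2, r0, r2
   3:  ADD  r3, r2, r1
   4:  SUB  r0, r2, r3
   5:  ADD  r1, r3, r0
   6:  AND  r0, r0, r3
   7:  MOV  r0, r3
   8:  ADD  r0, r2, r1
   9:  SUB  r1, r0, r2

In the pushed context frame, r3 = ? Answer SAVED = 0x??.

after  0: r0=0x51 r1=0xa4 r2=0xda r3=0xf5  N=1 Z=0
after  1: r0=0x51 r1=0x44 r2=0xda r3=0xf5  N=1 Z=0
after  2: r0=0x51 r1=0x44 r2=0x8b r3=0xf5  N=1 Z=0
after  3: r0=0x51 r1=0x44 r2=0x8b r3=0xcf  N=1 Z=0
after  4: r0=0xbc r1=0x44 r2=0x8b r3=0xcf  N=1 Z=0
after  5: r0=0xbc r1=0x8b r2=0x8b r3=0xcf  N=1 Z=0
after  6: r0=0x8c r1=0x8b r2=0x8b r3=0xcf  N=1 Z=0
after  7: r0=0xcf r1=0x8b r2=0x8b r3=0xcf  N=1 Z=0
after  8: r0=0x16 r1=0x8b r2=0x8b r3=0xcf  N=0 Z=0
-- IRQ taken; context saved, return-PC = 9 --

SAVED = 0xcf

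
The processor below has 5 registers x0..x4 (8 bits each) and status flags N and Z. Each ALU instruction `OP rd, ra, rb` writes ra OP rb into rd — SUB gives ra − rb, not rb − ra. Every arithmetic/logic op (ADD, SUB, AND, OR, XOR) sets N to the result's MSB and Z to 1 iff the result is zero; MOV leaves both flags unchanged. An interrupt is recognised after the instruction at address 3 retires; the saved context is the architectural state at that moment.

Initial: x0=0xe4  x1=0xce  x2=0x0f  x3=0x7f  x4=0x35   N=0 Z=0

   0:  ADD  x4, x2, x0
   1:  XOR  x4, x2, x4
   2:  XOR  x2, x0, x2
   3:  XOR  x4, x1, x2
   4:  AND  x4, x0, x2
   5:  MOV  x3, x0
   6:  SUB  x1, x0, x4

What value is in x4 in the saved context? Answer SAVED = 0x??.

SAVED = 0x25

after  0: x0=0xe4 x1=0xce x2=0x0f x3=0x7f x4=0xf3  N=1 Z=0
after  1: x0=0xe4 x1=0xce x2=0x0f x3=0x7f x4=0xfc  N=1 Z=0
after  2: x0=0xe4 x1=0xce x2=0xeb x3=0x7f x4=0xfc  N=1 Z=0
after  3: x0=0xe4 x1=0xce x2=0xeb x3=0x7f x4=0x25  N=0 Z=0
-- IRQ taken; context saved, return-PC = 4 --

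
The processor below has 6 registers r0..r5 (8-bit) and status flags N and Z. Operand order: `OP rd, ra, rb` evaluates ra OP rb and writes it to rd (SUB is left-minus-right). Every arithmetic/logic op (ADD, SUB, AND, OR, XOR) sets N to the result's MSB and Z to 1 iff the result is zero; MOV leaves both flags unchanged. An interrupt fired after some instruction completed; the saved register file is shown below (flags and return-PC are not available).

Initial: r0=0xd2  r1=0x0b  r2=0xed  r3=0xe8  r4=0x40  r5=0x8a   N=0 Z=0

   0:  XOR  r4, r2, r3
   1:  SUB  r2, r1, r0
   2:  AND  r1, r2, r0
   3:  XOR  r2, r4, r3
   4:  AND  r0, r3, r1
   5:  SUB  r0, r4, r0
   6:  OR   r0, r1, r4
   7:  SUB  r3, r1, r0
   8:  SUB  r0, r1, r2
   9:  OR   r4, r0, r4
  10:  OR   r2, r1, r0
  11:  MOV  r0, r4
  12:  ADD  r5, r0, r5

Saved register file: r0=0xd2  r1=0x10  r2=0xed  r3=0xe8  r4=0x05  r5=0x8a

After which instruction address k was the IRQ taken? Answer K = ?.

K = 3

after  0: r0=0xd2 r1=0x0b r2=0xed r3=0xe8 r4=0x05 r5=0x8a  N=0 Z=0
after  1: r0=0xd2 r1=0x0b r2=0x39 r3=0xe8 r4=0x05 r5=0x8a  N=0 Z=0
after  2: r0=0xd2 r1=0x10 r2=0x39 r3=0xe8 r4=0x05 r5=0x8a  N=0 Z=0
after  3: r0=0xd2 r1=0x10 r2=0xed r3=0xe8 r4=0x05 r5=0x8a  N=1 Z=0
-- IRQ taken; context saved, return-PC = 4 --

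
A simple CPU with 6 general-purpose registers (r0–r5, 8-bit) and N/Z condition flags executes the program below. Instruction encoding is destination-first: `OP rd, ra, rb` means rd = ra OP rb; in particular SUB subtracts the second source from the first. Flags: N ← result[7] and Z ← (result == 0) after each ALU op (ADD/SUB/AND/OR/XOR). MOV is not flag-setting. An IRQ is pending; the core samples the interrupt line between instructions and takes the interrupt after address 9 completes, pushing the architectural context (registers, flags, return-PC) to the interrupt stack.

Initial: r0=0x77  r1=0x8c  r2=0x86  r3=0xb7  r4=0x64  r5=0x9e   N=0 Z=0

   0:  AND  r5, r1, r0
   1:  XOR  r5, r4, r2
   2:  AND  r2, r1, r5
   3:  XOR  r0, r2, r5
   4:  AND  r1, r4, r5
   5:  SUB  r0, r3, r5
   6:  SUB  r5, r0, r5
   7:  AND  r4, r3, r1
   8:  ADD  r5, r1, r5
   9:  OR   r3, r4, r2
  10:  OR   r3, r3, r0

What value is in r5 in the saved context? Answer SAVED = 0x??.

SAVED = 0x53

after  0: r0=0x77 r1=0x8c r2=0x86 r3=0xb7 r4=0x64 r5=0x04  N=0 Z=0
after  1: r0=0x77 r1=0x8c r2=0x86 r3=0xb7 r4=0x64 r5=0xe2  N=1 Z=0
after  2: r0=0x77 r1=0x8c r2=0x80 r3=0xb7 r4=0x64 r5=0xe2  N=1 Z=0
after  3: r0=0x62 r1=0x8c r2=0x80 r3=0xb7 r4=0x64 r5=0xe2  N=0 Z=0
after  4: r0=0x62 r1=0x60 r2=0x80 r3=0xb7 r4=0x64 r5=0xe2  N=0 Z=0
after  5: r0=0xd5 r1=0x60 r2=0x80 r3=0xb7 r4=0x64 r5=0xe2  N=1 Z=0
after  6: r0=0xd5 r1=0x60 r2=0x80 r3=0xb7 r4=0x64 r5=0xf3  N=1 Z=0
after  7: r0=0xd5 r1=0x60 r2=0x80 r3=0xb7 r4=0x20 r5=0xf3  N=0 Z=0
after  8: r0=0xd5 r1=0x60 r2=0x80 r3=0xb7 r4=0x20 r5=0x53  N=0 Z=0
after  9: r0=0xd5 r1=0x60 r2=0x80 r3=0xa0 r4=0x20 r5=0x53  N=1 Z=0
-- IRQ taken; context saved, return-PC = 10 --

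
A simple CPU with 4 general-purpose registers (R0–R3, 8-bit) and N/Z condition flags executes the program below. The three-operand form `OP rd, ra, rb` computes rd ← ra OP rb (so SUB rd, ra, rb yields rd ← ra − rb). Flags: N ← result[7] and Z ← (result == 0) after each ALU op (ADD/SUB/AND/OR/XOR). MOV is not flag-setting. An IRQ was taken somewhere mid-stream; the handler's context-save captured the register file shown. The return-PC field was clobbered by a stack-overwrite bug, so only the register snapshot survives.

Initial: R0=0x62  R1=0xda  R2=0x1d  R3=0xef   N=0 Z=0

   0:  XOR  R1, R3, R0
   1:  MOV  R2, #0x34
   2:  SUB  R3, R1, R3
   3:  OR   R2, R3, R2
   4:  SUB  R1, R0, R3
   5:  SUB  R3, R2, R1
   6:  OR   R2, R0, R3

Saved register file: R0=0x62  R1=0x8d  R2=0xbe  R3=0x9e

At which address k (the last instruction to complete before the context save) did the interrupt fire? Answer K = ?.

K = 3

after  0: R0=0x62 R1=0x8d R2=0x1d R3=0xef  N=1 Z=0
after  1: R0=0x62 R1=0x8d R2=0x34 R3=0xef  N=1 Z=0
after  2: R0=0x62 R1=0x8d R2=0x34 R3=0x9e  N=1 Z=0
after  3: R0=0x62 R1=0x8d R2=0xbe R3=0x9e  N=1 Z=0
-- IRQ taken; context saved, return-PC = 4 --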